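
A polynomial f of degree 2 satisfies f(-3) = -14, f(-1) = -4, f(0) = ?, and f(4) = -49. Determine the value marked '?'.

-5

The 3 known points determine the degree-2 polynomial uniquely.
Write f(t) = at^2 + bt + c. Substituting each data point gives a linear system:
  9a - 3b + c = -14
  a - b + c = -4
  16a + 4b + c = -49
Solving the system yields a = -2, b = -3, c = -5.
So f(t) = -2t^2 - 3t - 5.
Then f(0) = -5.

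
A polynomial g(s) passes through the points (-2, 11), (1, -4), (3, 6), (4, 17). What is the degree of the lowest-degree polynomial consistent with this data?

2

Divided differences on the nodes -2, 1, 3, 4:
  order 0: 11  -4  6  17
  order 1: -5  5  11
  order 2: 2  2
  order 3: 0
The order-2 divided differences are all 2 (nonzero) and every higher order vanishes, so the data lies on a polynomial of degree exactly 2.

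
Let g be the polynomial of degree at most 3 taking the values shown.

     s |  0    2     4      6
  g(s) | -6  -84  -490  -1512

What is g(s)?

Using the Lagrange interpolation formula with nodes 0, 2, 4, 6:
  L_0(s) = (s - 2)(s - 4)(s - 6) / -48
  L_1(s) = s(s - 4)(s - 6) / 16
  L_2(s) = s(s - 2)(s - 6) / -16
  L_3(s) = s(s - 2)(s - 4) / 48
Then g(s) = -6·L_0(s) - 84·L_1(s) - 490·L_2(s) - 1512·L_3(s).
Expanding and collecting terms gives g(s) = -6s^3 - 5s^2 - 5s - 6.
Check: g(4) = -490. ✓

g(s) = -6s^3 - 5s^2 - 5s - 6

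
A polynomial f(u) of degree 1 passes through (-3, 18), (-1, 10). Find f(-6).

30

Using the Lagrange interpolation formula with nodes -3, -1:
  L_0(u) = (u + 1) / -2
  L_1(u) = (u + 3) / 2
Then f(u) = 18·L_0(u) + 10·L_1(u).
Expanding and collecting terms gives f(u) = -4u + 6.
Evaluating at u = -6: f(-6) = 30.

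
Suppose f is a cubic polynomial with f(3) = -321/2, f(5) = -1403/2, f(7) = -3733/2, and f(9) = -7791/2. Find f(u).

f(u) = -5u^3 - 3u^2 - (3/2)u + 6

Write f(u) = au^3 + bu^2 + cu + d. Substituting each data point gives a linear system:
  27a + 9b + 3c + d = -321/2
  125a + 25b + 5c + d = -1403/2
  343a + 49b + 7c + d = -3733/2
  729a + 81b + 9c + d = -7791/2
Solving the system yields a = -5, b = -3, c = -3/2, d = 6.
So f(u) = -5u³ - 3u² - (3/2)u + 6.
Check: f(5) = -1403/2. ✓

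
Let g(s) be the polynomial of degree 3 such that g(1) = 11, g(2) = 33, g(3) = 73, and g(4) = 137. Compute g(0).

1

Using the Lagrange interpolation formula with nodes 1, 2, 3, 4:
  L_0(s) = (s - 2)(s - 3)(s - 4) / -6
  L_1(s) = (s - 1)(s - 3)(s - 4) / 2
  L_2(s) = (s - 1)(s - 2)(s - 4) / -2
  L_3(s) = (s - 1)(s - 2)(s - 3) / 6
Then g(s) = 11·L_0(s) + 33·L_1(s) + 73·L_2(s) + 137·L_3(s).
Expanding and collecting terms gives g(s) = s³ + 3s² + 6s + 1.
Evaluating at s = 0: g(0) = 1.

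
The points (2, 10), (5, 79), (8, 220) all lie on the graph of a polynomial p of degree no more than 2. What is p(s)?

p(s) = 4s^2 - 5s + 4

Using the Lagrange interpolation formula with nodes 2, 5, 8:
  L_0(s) = (s - 5)(s - 8) / 18
  L_1(s) = (s - 2)(s - 8) / -9
  L_2(s) = (s - 2)(s - 5) / 18
Then p(s) = 10·L_0(s) + 79·L_1(s) + 220·L_2(s).
Expanding and collecting terms gives p(s) = 4s^2 - 5s + 4.
Check: p(5) = 79. ✓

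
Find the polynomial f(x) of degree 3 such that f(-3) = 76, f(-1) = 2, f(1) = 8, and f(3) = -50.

Write f(x) = ax^3 + bx^2 + cx + d. Substituting each data point gives a linear system:
  -27a + 9b - 3c + d = 76
  -a + b - c + d = 2
  a + b + c + d = 8
  27a + 9b + 3c + d = -50
Solving the system yields a = -3, b = 1, c = 6, d = 4.
So f(x) = -3x^3 + x^2 + 6x + 4.
Check: f(-3) = 76. ✓

f(x) = -3x^3 + x^2 + 6x + 4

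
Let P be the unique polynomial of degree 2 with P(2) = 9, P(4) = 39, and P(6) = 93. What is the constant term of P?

Write P(n) = an^2 + bn + c. Substituting each data point gives a linear system:
  4a + 2b + c = 9
  16a + 4b + c = 39
  36a + 6b + c = 93
Solving the system yields a = 3, b = -3, c = 3.
So P(n) = 3n² - 3n + 3.
The constant term is 3.

3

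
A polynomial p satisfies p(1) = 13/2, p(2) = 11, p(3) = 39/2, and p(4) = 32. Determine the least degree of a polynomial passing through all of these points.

Forward differences of the values at n = 1, 2, 3, 4:
  p  : 13/2  11  39/2  32
  Δ  : 9/2  17/2  25/2
  Δ^2: 4  4
  Δ^3: 0
The second differences are constant (4) and nonzero, while all higher differences vanish, so the minimal degree is 2.

2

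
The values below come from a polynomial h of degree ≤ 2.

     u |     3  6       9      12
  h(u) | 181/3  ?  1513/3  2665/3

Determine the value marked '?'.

The 3 known points determine the degree-2 polynomial uniquely.
Write h(u) = au^2 + bu + c. Substituting each data point gives a linear system:
  9a + 3b + c = 181/3
  81a + 9b + c = 1513/3
  144a + 12b + c = 2665/3
Solving the system yields a = 6, b = 2, c = 1/3.
So h(u) = 6u² + 2u + 1/3.
Then h(6) = 685/3.

685/3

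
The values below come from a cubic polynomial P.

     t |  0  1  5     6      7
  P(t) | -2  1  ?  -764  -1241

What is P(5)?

The 4 known points determine the degree-3 polynomial uniquely.
Write P(t) = at^3 + bt^2 + ct + d. Substituting each data point gives a linear system:
  d = -2
  a + b + c + d = 1
  216a + 36b + 6c + d = -764
  343a + 49b + 7c + d = -1241
Solving the system yields a = -4, b = 2, c = 5, d = -2.
So P(t) = -4t^3 + 2t^2 + 5t - 2.
Then P(5) = -427.

-427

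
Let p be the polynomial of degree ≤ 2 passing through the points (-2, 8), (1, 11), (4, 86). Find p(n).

p(n) = 4n^2 + 5n + 2

Using the Lagrange interpolation formula with nodes -2, 1, 4:
  L_0(n) = (n - 1)(n - 4) / 18
  L_1(n) = (n + 2)(n - 4) / -9
  L_2(n) = (n + 2)(n - 1) / 18
Then p(n) = 8·L_0(n) + 11·L_1(n) + 86·L_2(n).
Expanding and collecting terms gives p(n) = 4n^2 + 5n + 2.
Check: p(1) = 11. ✓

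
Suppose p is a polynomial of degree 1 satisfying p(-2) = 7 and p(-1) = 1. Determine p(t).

Write p(t) = at + b. Substituting each data point gives a linear system:
  -2a + b = 7
  -a + b = 1
Solving the system yields a = -6, b = -5.
So p(t) = -6t - 5.
Check: p(-1) = 1. ✓

p(t) = -6t - 5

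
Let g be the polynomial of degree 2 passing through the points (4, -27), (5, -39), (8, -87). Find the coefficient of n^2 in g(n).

-1

Write g(n) = an^2 + bn + c. Substituting each data point gives a linear system:
  16a + 4b + c = -27
  25a + 5b + c = -39
  64a + 8b + c = -87
Solving the system yields a = -1, b = -3, c = 1.
So g(n) = -n² - 3n + 1.
The leading coefficient is -1.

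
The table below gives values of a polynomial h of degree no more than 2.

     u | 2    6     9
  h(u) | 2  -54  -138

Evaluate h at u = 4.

-18

Using the Lagrange interpolation formula with nodes 2, 6, 9:
  L_0(u) = (u - 6)(u - 9) / 28
  L_1(u) = (u - 2)(u - 9) / -12
  L_2(u) = (u - 2)(u - 6) / 21
Then h(u) = 2·L_0(u) - 54·L_1(u) - 138·L_2(u).
Expanding and collecting terms gives h(u) = -2u² + 2u + 6.
Evaluating at u = 4: h(4) = -18.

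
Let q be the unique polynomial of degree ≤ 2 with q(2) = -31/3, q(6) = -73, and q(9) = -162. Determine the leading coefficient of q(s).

Write q(s) = as^2 + bs + c. Substituting each data point gives a linear system:
  4a + 2b + c = -31/3
  36a + 6b + c = -73
  81a + 9b + c = -162
Solving the system yields a = -2, b = 1/3, c = -3.
So q(s) = -2s^2 + (1/3)s - 3.
The leading coefficient is -2.

-2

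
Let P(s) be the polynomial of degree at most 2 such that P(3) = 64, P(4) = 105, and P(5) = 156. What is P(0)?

Forward differences of the values at s = 3, 4, 5:
  P  : 64  105  156
  Δ  : 41  51
  Δ^2: 10
The second differences are constant, confirming degree 2.
Interpolating (Newton forward form) and evaluating at s = 0 gives P(0) = 1.

1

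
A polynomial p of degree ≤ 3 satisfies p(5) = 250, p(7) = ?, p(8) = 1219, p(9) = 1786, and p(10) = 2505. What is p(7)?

The 4 known points determine the degree-3 polynomial uniquely.
Write p(u) = au^3 + bu^2 + cu + d. Substituting each data point gives a linear system:
  125a + 25b + 5c + d = 250
  512a + 64b + 8c + d = 1219
  729a + 81b + 9c + d = 1786
  1000a + 100b + 10c + d = 2505
Solving the system yields a = 3, b = -5, c = 1, d = -5.
So p(u) = 3u³ - 5u² + u - 5.
Then p(7) = 786.

786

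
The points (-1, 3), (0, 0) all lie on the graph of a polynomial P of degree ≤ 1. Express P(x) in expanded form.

P(x) = -3x

Write P(x) = ax + b. Substituting each data point gives a linear system:
  -a + b = 3
  b = 0
Solving the system yields a = -3, b = 0.
So P(x) = -3x.
Check: P(0) = 0. ✓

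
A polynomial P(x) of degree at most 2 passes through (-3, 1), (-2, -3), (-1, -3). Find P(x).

P(x) = 2x^2 + 6x + 1

Write P(x) = ax^2 + bx + c. Substituting each data point gives a linear system:
  9a - 3b + c = 1
  4a - 2b + c = -3
  a - b + c = -3
Solving the system yields a = 2, b = 6, c = 1.
So P(x) = 2x^2 + 6x + 1.
Check: P(-2) = -3. ✓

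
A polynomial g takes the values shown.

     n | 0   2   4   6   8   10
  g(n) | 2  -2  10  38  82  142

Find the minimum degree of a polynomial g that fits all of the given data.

Forward differences of the values at n = 0, 2, 4, 6, 8, 10:
  g  : 2  -2  10  38  82  142
  Δ  : -4  12  28  44  60
  Δ^2: 16  16  16  16
  Δ^3: 0  0  0
  Δ^4: 0  0
  Δ^5: 0
The second differences are constant (16) and nonzero, while all higher differences vanish, so the minimal degree is 2.

2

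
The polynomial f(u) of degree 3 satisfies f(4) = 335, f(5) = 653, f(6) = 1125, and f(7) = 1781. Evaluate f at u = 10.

Using the Lagrange interpolation formula with nodes 4, 5, 6, 7:
  L_0(u) = (u - 5)(u - 6)(u - 7) / -6
  L_1(u) = (u - 4)(u - 6)(u - 7) / 2
  L_2(u) = (u - 4)(u - 5)(u - 7) / -2
  L_3(u) = (u - 4)(u - 5)(u - 6) / 6
Then f(u) = 335·L_0(u) + 653·L_1(u) + 1125·L_2(u) + 1781·L_3(u).
Expanding and collecting terms gives f(u) = 5u^3 + 2u^2 - 5u + 3.
Evaluating at u = 10: f(10) = 5153.

5153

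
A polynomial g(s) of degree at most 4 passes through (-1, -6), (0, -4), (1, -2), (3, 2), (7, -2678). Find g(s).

Using the Lagrange interpolation formula with nodes -1, 0, 1, 3, 7:
  L_0(s) = s(s - 1)(s - 3)(s - 7) / 64
  L_1(s) = (s + 1)(s - 1)(s - 3)(s - 7) / -21
  L_2(s) = (s + 1)s(s - 3)(s - 7) / 24
  L_3(s) = (s + 1)s(s - 1)(s - 7) / -96
  L_4(s) = (s + 1)s(s - 1)(s - 3) / 1344
Then g(s) = -6·L_0(s) - 4·L_1(s) - 2·L_2(s) + 2·L_3(s) - 2678·L_4(s).
Expanding and collecting terms gives g(s) = -2s⁴ + 6s³ + 2s² - 4s - 4.
Check: g(0) = -4. ✓

g(s) = -2s^4 + 6s^3 + 2s^2 - 4s - 4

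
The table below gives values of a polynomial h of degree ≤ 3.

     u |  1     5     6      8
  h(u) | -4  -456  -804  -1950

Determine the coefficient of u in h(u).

Write h(u) = au^3 + bu^2 + cu + d. Substituting each data point gives a linear system:
  a + b + c + d = -4
  125a + 25b + 5c + d = -456
  216a + 36b + 6c + d = -804
  512a + 64b + 8c + d = -1950
Solving the system yields a = -4, b = 1, c = 5, d = -6.
So h(u) = -4u^3 + u^2 + 5u - 6.
The coefficient of u is 5.

5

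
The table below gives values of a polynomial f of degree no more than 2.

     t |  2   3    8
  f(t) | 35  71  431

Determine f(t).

f(t) = 6t^2 + 6t - 1

Using the Lagrange interpolation formula with nodes 2, 3, 8:
  L_0(t) = (t - 3)(t - 8) / 6
  L_1(t) = (t - 2)(t - 8) / -5
  L_2(t) = (t - 2)(t - 3) / 30
Then f(t) = 35·L_0(t) + 71·L_1(t) + 431·L_2(t).
Expanding and collecting terms gives f(t) = 6t^2 + 6t - 1.
Check: f(8) = 431. ✓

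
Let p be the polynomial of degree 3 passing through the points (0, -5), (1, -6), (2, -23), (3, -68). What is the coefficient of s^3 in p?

-2

Write p(s) = as^3 + bs^2 + cs + d. Substituting each data point gives a linear system:
  d = -5
  a + b + c + d = -6
  8a + 4b + 2c + d = -23
  27a + 9b + 3c + d = -68
Solving the system yields a = -2, b = -2, c = 3, d = -5.
So p(s) = -2s^3 - 2s^2 + 3s - 5.
The leading coefficient is -2.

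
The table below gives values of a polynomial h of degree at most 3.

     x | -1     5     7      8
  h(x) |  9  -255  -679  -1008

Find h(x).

Write h(x) = ax^3 + bx^2 + cx + d. Substituting each data point gives a linear system:
  -a + b - c + d = 9
  125a + 25b + 5c + d = -255
  343a + 49b + 7c + d = -679
  512a + 64b + 8c + d = -1008
Solving the system yields a = -2, b = 1, c = -6, d = 0.
So h(x) = -2x³ + x² - 6x.
Check: h(8) = -1008. ✓

h(x) = -2x^3 + x^2 - 6x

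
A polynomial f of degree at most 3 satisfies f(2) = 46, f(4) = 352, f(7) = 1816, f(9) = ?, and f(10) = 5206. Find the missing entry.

3812

The 4 known points determine the degree-3 polynomial uniquely.
Write f(n) = an^3 + bn^2 + cn + d. Substituting each data point gives a linear system:
  8a + 4b + 2c + d = 46
  64a + 16b + 4c + d = 352
  343a + 49b + 7c + d = 1816
  1000a + 100b + 10c + d = 5206
Solving the system yields a = 5, b = 2, c = 1, d = -4.
So f(n) = 5n^3 + 2n^2 + n - 4.
Then f(9) = 3812.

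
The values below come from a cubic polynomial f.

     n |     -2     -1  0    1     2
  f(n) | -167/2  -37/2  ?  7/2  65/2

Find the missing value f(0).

-3/2

On equispaced nodes a degree-3 polynomial has vanishing fourth forward difference, so
  f(-2) - 4·f(-1) + 6·f(0) - 4·f(1) + f(2) = 0.
Substituting the known values and solving for f(0):
  6·f(0) = -9
  f(0) = -3/2.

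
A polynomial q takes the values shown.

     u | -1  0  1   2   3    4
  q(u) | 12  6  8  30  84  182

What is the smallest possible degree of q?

3

Forward differences of the values at u = -1, 0, 1, 2, 3, 4:
  q  : 12  6  8  30  84  182
  Δ  : -6  2  22  54  98
  Δ^2: 8  20  32  44
  Δ^3: 12  12  12
  Δ^4: 0  0
  Δ^5: 0
The third differences are constant (12) and nonzero, while all higher differences vanish, so the minimal degree is 3.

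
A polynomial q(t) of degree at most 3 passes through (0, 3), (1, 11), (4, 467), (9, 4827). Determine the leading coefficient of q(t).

6

Write q(t) = at^3 + bt^2 + ct + d. Substituting each data point gives a linear system:
  d = 3
  a + b + c + d = 11
  64a + 16b + 4c + d = 467
  729a + 81b + 9c + d = 4827
Solving the system yields a = 6, b = 6, c = -4, d = 3.
So q(t) = 6t^3 + 6t^2 - 4t + 3.
The leading coefficient is 6.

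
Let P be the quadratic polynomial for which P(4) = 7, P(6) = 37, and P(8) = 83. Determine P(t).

Using the Lagrange interpolation formula with nodes 4, 6, 8:
  L_0(t) = (t - 6)(t - 8) / 8
  L_1(t) = (t - 4)(t - 8) / -4
  L_2(t) = (t - 4)(t - 6) / 8
Then P(t) = 7·L_0(t) + 37·L_1(t) + 83·L_2(t).
Expanding and collecting terms gives P(t) = 2t² - 5t - 5.
Check: P(6) = 37. ✓

P(t) = 2t^2 - 5t - 5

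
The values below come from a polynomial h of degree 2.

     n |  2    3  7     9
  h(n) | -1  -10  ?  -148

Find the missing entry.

The 3 known points determine the degree-2 polynomial uniquely.
Write h(n) = an^2 + bn + c. Substituting each data point gives a linear system:
  4a + 2b + c = -1
  9a + 3b + c = -10
  81a + 9b + c = -148
Solving the system yields a = -2, b = 1, c = 5.
So h(n) = -2n² + n + 5.
Then h(7) = -86.

-86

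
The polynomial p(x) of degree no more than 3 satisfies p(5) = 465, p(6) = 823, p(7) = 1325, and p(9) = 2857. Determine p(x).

p(x) = 4x^3 - 6x - 5

Write p(x) = ax^3 + bx^2 + cx + d. Substituting each data point gives a linear system:
  125a + 25b + 5c + d = 465
  216a + 36b + 6c + d = 823
  343a + 49b + 7c + d = 1325
  729a + 81b + 9c + d = 2857
Solving the system yields a = 4, b = 0, c = -6, d = -5.
So p(x) = 4x^3 - 6x - 5.
Check: p(5) = 465. ✓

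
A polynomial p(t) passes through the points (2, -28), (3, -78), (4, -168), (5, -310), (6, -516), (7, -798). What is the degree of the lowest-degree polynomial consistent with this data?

Forward differences of the values at t = 2, 3, 4, 5, 6, 7:
  p  : -28  -78  -168  -310  -516  -798
  Δ  : -50  -90  -142  -206  -282
  Δ^2: -40  -52  -64  -76
  Δ^3: -12  -12  -12
  Δ^4: 0  0
  Δ^5: 0
The third differences are constant (-12) and nonzero, while all higher differences vanish, so the minimal degree is 3.

3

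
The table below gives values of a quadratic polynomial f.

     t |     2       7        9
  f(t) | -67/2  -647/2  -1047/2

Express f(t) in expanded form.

f(t) = -6t^2 - 4t - 3/2

Write f(t) = at^2 + bt + c. Substituting each data point gives a linear system:
  4a + 2b + c = -67/2
  49a + 7b + c = -647/2
  81a + 9b + c = -1047/2
Solving the system yields a = -6, b = -4, c = -3/2.
So f(t) = -6t^2 - 4t - 3/2.
Check: f(9) = -1047/2. ✓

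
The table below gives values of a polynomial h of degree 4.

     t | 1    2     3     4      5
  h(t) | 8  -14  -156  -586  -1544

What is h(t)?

h(t) = -3t^4 + 2t^3 + 3t^2 + 6

Using the Lagrange interpolation formula with nodes 1, 2, 3, 4, 5:
  L_0(t) = (t - 2)(t - 3)(t - 4)(t - 5) / 24
  L_1(t) = (t - 1)(t - 3)(t - 4)(t - 5) / -6
  L_2(t) = (t - 1)(t - 2)(t - 4)(t - 5) / 4
  L_3(t) = (t - 1)(t - 2)(t - 3)(t - 5) / -6
  L_4(t) = (t - 1)(t - 2)(t - 3)(t - 4) / 24
Then h(t) = 8·L_0(t) - 14·L_1(t) - 156·L_2(t) - 586·L_3(t) - 1544·L_4(t).
Expanding and collecting terms gives h(t) = -3t^4 + 2t^3 + 3t^2 + 6.
Check: h(2) = -14. ✓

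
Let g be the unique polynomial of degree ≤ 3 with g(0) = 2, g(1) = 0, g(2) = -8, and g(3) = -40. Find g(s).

g(s) = -3s^3 + 6s^2 - 5s + 2

Using the Lagrange interpolation formula with nodes 0, 1, 2, 3:
  L_0(s) = (s - 1)(s - 2)(s - 3) / -6
  L_1(s) = s(s - 2)(s - 3) / 2
  L_2(s) = s(s - 1)(s - 3) / -2
  L_3(s) = s(s - 1)(s - 2) / 6
Then g(s) = 2·L_0(s) + 0·L_1(s) - 8·L_2(s) - 40·L_3(s).
Expanding and collecting terms gives g(s) = -3s^3 + 6s^2 - 5s + 2.
Check: g(2) = -8. ✓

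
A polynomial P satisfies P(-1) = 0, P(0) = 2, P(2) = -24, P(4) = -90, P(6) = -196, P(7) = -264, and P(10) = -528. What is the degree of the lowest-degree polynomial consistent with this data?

Divided differences on the nodes -1, 0, 2, 4, 6, 7, 10:
  order 0: 0  2  -24  -90  -196  -264  -528
  order 1: 2  -13  -33  -53  -68  -88
  order 2: -5  -5  -5  -5  -5
  order 3: 0  0  0  0
  order 4: 0  0  0
  order 5: 0  0
  order 6: 0
The order-2 divided differences are all -5 (nonzero) and every higher order vanishes, so the data lies on a polynomial of degree exactly 2.

2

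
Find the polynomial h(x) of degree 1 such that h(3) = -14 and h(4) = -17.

h(x) = -3x - 5

Write h(x) = ax + b. Substituting each data point gives a linear system:
  3a + b = -14
  4a + b = -17
Solving the system yields a = -3, b = -5.
So h(x) = -3x - 5.
Check: h(3) = -14. ✓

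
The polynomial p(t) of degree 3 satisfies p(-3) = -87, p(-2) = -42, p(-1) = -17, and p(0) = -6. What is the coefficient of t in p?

6

Write p(t) = at^3 + bt^2 + ct + d. Substituting each data point gives a linear system:
  -27a + 9b - 3c + d = -87
  -8a + 4b - 2c + d = -42
  -a + b - c + d = -17
  d = -6
Solving the system yields a = 1, b = -4, c = 6, d = -6.
So p(t) = t^3 - 4t^2 + 6t - 6.
The coefficient of t is 6.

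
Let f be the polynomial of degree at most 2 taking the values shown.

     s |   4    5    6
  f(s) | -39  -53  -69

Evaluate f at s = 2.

-17

Write f(s) = as^2 + bs + c. Substituting each data point gives a linear system:
  16a + 4b + c = -39
  25a + 5b + c = -53
  36a + 6b + c = -69
Solving the system yields a = -1, b = -5, c = -3.
So f(s) = -s^2 - 5s - 3.
Then f(2) = -17.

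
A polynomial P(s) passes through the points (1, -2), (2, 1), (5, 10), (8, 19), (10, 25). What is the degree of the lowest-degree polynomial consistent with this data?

Divided differences on the nodes 1, 2, 5, 8, 10:
  order 0: -2  1  10  19  25
  order 1: 3  3  3  3
  order 2: 0  0  0
  order 3: 0  0
  order 4: 0
The order-1 divided differences are all 3 (nonzero) and every higher order vanishes, so the data lies on a polynomial of degree exactly 1.

1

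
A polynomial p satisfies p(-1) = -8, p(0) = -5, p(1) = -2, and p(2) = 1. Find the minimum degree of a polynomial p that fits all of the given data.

1

Forward differences of the values at u = -1, 0, 1, 2:
  p  : -8  -5  -2  1
  Δ  : 3  3  3
  Δ^2: 0  0
  Δ^3: 0
The first differences are constant (3) and nonzero, while all higher differences vanish, so the minimal degree is 1.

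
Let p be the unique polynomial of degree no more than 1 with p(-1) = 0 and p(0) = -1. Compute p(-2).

1

Using the Lagrange interpolation formula with nodes -1, 0:
  L_0(u) = u / -1
  L_1(u) = (u + 1) / 1
Then p(u) = 0·L_0(u) - 1·L_1(u).
Expanding and collecting terms gives p(u) = -u - 1.
Evaluating at u = -2: p(-2) = 1.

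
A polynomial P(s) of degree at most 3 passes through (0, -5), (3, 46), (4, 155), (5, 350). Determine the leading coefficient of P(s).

Write P(s) = as^3 + bs^2 + cs + d. Substituting each data point gives a linear system:
  d = -5
  27a + 9b + 3c + d = 46
  64a + 16b + 4c + d = 155
  125a + 25b + 5c + d = 350
Solving the system yields a = 4, b = -5, c = -4, d = -5.
So P(s) = 4s^3 - 5s^2 - 4s - 5.
The leading coefficient is 4.

4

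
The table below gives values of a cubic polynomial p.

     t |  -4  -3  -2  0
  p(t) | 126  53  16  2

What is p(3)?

-49

Using the Lagrange interpolation formula with nodes -4, -3, -2, 0:
  L_0(t) = (t + 3)(t + 2)t / -8
  L_1(t) = (t + 4)(t + 2)t / 3
  L_2(t) = (t + 4)(t + 3)t / -4
  L_3(t) = (t + 4)(t + 3)(t + 2) / 24
Then p(t) = 126·L_0(t) + 53·L_1(t) + 16·L_2(t) + 2·L_3(t).
Expanding and collecting terms gives p(t) = -2t³ + t + 2.
Evaluating at t = 3: p(3) = -49.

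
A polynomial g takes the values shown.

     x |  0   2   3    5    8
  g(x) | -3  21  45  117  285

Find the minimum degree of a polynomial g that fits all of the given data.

Divided differences on the nodes 0, 2, 3, 5, 8:
  order 0: -3  21  45  117  285
  order 1: 12  24  36  56
  order 2: 4  4  4
  order 3: 0  0
  order 4: 0
The order-2 divided differences are all 4 (nonzero) and every higher order vanishes, so the data lies on a polynomial of degree exactly 2.

2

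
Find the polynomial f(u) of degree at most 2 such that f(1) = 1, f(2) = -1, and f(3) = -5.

Using the Lagrange interpolation formula with nodes 1, 2, 3:
  L_0(u) = (u - 2)(u - 3) / 2
  L_1(u) = (u - 1)(u - 3) / -1
  L_2(u) = (u - 1)(u - 2) / 2
Then f(u) = 1·L_0(u) - 1·L_1(u) - 5·L_2(u).
Expanding and collecting terms gives f(u) = -u² + u + 1.
Check: f(3) = -5. ✓

f(u) = -u^2 + u + 1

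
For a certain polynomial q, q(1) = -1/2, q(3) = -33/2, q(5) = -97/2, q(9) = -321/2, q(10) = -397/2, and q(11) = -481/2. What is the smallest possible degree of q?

2

Divided differences on the nodes 1, 3, 5, 9, 10, 11:
  order 0: -1/2  -33/2  -97/2  -321/2  -397/2  -481/2
  order 1: -8  -16  -28  -38  -42
  order 2: -2  -2  -2  -2
  order 3: 0  0  0
  order 4: 0  0
  order 5: 0
The order-2 divided differences are all -2 (nonzero) and every higher order vanishes, so the data lies on a polynomial of degree exactly 2.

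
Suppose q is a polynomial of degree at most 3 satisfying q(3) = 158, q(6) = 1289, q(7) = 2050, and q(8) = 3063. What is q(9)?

Using the Lagrange interpolation formula with nodes 3, 6, 7, 8:
  L_0(t) = (t - 6)(t - 7)(t - 8) / -60
  L_1(t) = (t - 3)(t - 7)(t - 8) / 6
  L_2(t) = (t - 3)(t - 6)(t - 8) / -4
  L_3(t) = (t - 3)(t - 6)(t - 7) / 10
Then q(t) = 158·L_0(t) + 1289·L_1(t) + 2050·L_2(t) + 3063·L_3(t).
Expanding and collecting terms gives q(t) = 6t³ - t - 1.
Evaluating at t = 9: q(9) = 4364.

4364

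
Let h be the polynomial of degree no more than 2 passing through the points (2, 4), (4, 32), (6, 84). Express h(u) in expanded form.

h(u) = 3u^2 - 4u

Using the Lagrange interpolation formula with nodes 2, 4, 6:
  L_0(u) = (u - 4)(u - 6) / 8
  L_1(u) = (u - 2)(u - 6) / -4
  L_2(u) = (u - 2)(u - 4) / 8
Then h(u) = 4·L_0(u) + 32·L_1(u) + 84·L_2(u).
Expanding and collecting terms gives h(u) = 3u^2 - 4u.
Check: h(4) = 32. ✓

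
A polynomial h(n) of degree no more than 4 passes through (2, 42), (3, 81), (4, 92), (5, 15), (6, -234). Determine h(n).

Write h(n) = an^4 + bn^3 + cn^2 + dn + e. Substituting each data point gives a linear system:
  16a + 8b + 4c + 2d + e = 42
  81a + 27b + 9c + 3d + e = 81
  256a + 64b + 16c + 4d + e = 92
  625a + 125b + 25c + 5d + e = 15
  1296a + 216b + 36c + 6d + e = -234
Solving the system yields a = -1, b = 4, c = 5, d = 3, e = 0.
So h(n) = -n^4 + 4n^3 + 5n^2 + 3n.
Check: h(2) = 42. ✓

h(n) = -n^4 + 4n^3 + 5n^2 + 3n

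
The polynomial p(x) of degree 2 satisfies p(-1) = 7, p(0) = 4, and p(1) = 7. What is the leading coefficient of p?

3

Write p(x) = ax^2 + bx + c. Substituting each data point gives a linear system:
  a - b + c = 7
  c = 4
  a + b + c = 7
Solving the system yields a = 3, b = 0, c = 4.
So p(x) = 3x^2 + 4.
The leading coefficient is 3.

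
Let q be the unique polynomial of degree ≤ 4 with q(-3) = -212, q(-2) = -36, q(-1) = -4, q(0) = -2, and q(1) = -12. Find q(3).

-476

Using the Lagrange interpolation formula with nodes -3, -2, -1, 0, 1:
  L_0(s) = (s + 2)(s + 1)s(s - 1) / 24
  L_1(s) = (s + 3)(s + 1)s(s - 1) / -6
  L_2(s) = (s + 3)(s + 2)s(s - 1) / 4
  L_3(s) = (s + 3)(s + 2)(s + 1)(s - 1) / -6
  L_4(s) = (s + 3)(s + 2)(s + 1)s / 24
Then q(s) = -212·L_0(s) - 36·L_1(s) - 4·L_2(s) - 2·L_3(s) - 12·L_4(s).
Expanding and collecting terms gives q(s) = -4s⁴ - 5s³ - 2s² + s - 2.
Evaluating at s = 3: q(3) = -476.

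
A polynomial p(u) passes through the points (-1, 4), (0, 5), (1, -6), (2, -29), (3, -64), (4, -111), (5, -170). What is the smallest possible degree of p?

Forward differences of the values at u = -1, 0, 1, 2, 3, 4, 5:
  p  : 4  5  -6  -29  -64  -111  -170
  Δ  : 1  -11  -23  -35  -47  -59
  Δ^2: -12  -12  -12  -12  -12
  Δ^3: 0  0  0  0
  Δ^4: 0  0  0
  Δ^5: 0  0
  Δ^6: 0
The second differences are constant (-12) and nonzero, while all higher differences vanish, so the minimal degree is 2.

2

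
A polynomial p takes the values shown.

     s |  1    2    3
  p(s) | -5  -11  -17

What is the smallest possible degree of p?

Forward differences of the values at s = 1, 2, 3:
  p  : -5  -11  -17
  Δ  : -6  -6
  Δ^2: 0
The first differences are constant (-6) and nonzero, while all higher differences vanish, so the minimal degree is 1.

1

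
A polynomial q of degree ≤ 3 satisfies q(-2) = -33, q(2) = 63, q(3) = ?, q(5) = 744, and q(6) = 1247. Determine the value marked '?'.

The 4 known points determine the degree-3 polynomial uniquely.
Write q(u) = au^3 + bu^2 + cu + d. Substituting each data point gives a linear system:
  -8a + 4b - 2c + d = -33
  8a + 4b + 2c + d = 63
  125a + 25b + 5c + d = 744
  216a + 36b + 6c + d = 1247
Solving the system yields a = 5, b = 4, c = 4, d = -1.
So q(u) = 5u^3 + 4u^2 + 4u - 1.
Then q(3) = 182.

182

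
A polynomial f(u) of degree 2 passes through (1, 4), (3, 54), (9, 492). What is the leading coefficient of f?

6

Write f(u) = au^2 + bu + c. Substituting each data point gives a linear system:
  a + b + c = 4
  9a + 3b + c = 54
  81a + 9b + c = 492
Solving the system yields a = 6, b = 1, c = -3.
So f(u) = 6u² + u - 3.
The leading coefficient is 6.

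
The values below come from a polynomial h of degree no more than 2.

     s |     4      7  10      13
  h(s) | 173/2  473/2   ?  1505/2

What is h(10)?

On equispaced nodes a degree-2 polynomial has vanishing third forward difference, so
  - h(4) + 3·h(7) - 3·h(10) + h(13) = 0.
Substituting the known values and solving for h(10):
  -3·h(10) = -2751/2
  h(10) = 917/2.

917/2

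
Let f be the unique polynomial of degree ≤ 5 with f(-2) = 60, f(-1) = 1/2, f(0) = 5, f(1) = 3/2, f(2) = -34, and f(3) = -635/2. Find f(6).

-12736

Using the Lagrange interpolation formula with nodes -2, -1, 0, 1, 2, 3:
  L_0(x) = (x + 1)x(x - 1)(x - 2)(x - 3) / -120
  L_1(x) = (x + 2)x(x - 1)(x - 2)(x - 3) / 24
  L_2(x) = (x + 2)(x + 1)(x - 1)(x - 2)(x - 3) / -12
  L_3(x) = (x + 2)(x + 1)x(x - 2)(x - 3) / 12
  L_4(x) = (x + 2)(x + 1)x(x - 1)(x - 3) / -24
  L_5(x) = (x + 2)(x + 1)x(x - 1)(x - 2) / 120
Then f(x) = 60·L_0(x) + 1/2·L_1(x) + 5·L_2(x) + 3/2·L_3(x) - 34·L_4(x) - 635/2·L_5(x).
Expanding and collecting terms gives f(x) = -2x^5 + 2x^4 + 2x^3 - 6x^2 + (1/2)x + 5.
Evaluating at x = 6: f(6) = -12736.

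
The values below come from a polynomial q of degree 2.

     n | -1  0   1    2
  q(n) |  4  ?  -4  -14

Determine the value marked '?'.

2

The 3 known points determine the degree-2 polynomial uniquely.
Write q(n) = an^2 + bn + c. Substituting each data point gives a linear system:
  a - b + c = 4
  a + b + c = -4
  4a + 2b + c = -14
Solving the system yields a = -2, b = -4, c = 2.
So q(n) = -2n^2 - 4n + 2.
Then q(0) = 2.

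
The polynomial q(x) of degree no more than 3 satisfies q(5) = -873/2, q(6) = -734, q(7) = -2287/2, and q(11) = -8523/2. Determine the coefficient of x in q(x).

-5/2

Write q(x) = ax^3 + bx^2 + cx + d. Substituting each data point gives a linear system:
  125a + 25b + 5c + d = -873/2
  216a + 36b + 6c + d = -734
  343a + 49b + 7c + d = -2287/2
  1331a + 121b + 11c + d = -8523/2
Solving the system yields a = -3, b = -2, c = -5/2, d = 1.
So q(x) = -3x^3 - 2x^2 - (5/2)x + 1.
The coefficient of x is -5/2.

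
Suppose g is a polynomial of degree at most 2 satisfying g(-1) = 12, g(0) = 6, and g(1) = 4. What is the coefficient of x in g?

-4

Write g(x) = ax^2 + bx + c. Substituting each data point gives a linear system:
  a - b + c = 12
  c = 6
  a + b + c = 4
Solving the system yields a = 2, b = -4, c = 6.
So g(x) = 2x^2 - 4x + 6.
The coefficient of x is -4.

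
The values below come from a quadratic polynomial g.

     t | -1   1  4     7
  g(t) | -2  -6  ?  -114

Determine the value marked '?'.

-42

The 3 known points determine the degree-2 polynomial uniquely.
Write g(t) = at^2 + bt + c. Substituting each data point gives a linear system:
  a - b + c = -2
  a + b + c = -6
  49a + 7b + c = -114
Solving the system yields a = -2, b = -2, c = -2.
So g(t) = -2t^2 - 2t - 2.
Then g(4) = -42.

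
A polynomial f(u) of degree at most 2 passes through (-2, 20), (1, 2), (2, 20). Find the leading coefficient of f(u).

Write f(u) = au^2 + bu + c. Substituting each data point gives a linear system:
  4a - 2b + c = 20
  a + b + c = 2
  4a + 2b + c = 20
Solving the system yields a = 6, b = 0, c = -4.
So f(u) = 6u^2 - 4.
The leading coefficient is 6.

6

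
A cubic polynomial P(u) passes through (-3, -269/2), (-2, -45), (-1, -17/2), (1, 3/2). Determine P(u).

Using the Lagrange interpolation formula with nodes -3, -2, -1, 1:
  L_0(u) = (u + 2)(u + 1)(u - 1) / -8
  L_1(u) = (u + 3)(u + 1)(u - 1) / 3
  L_2(u) = (u + 3)(u + 2)(u - 1) / -4
  L_3(u) = (u + 3)(u + 2)(u + 1) / 24
Then P(u) = -269/2·L_0(u) - 45·L_1(u) - 17/2·L_2(u) + 3/2·L_3(u).
Expanding and collecting terms gives P(u) = 4u^3 - (5/2)u^2 + u - 1.
Check: P(-2) = -45. ✓

P(u) = 4u^3 - (5/2)u^2 + u - 1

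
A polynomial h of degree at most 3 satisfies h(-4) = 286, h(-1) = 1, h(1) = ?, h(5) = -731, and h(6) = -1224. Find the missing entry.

-19

The 4 known points determine the degree-3 polynomial uniquely.
Write h(s) = as^3 + bs^2 + cs + d. Substituting each data point gives a linear system:
  -64a + 16b - 4c + d = 286
  -a + b - c + d = 1
  125a + 25b + 5c + d = -731
  216a + 36b + 6c + d = -1224
Solving the system yields a = -5, b = -3, c = -5, d = -6.
So h(s) = -5s³ - 3s² - 5s - 6.
Then h(1) = -19.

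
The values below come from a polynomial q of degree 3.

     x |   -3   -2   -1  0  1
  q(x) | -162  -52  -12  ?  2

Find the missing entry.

-6

On equispaced nodes a degree-3 polynomial has vanishing fourth forward difference, so
  q(-3) - 4·q(-2) + 6·q(-1) - 4·q(0) + q(1) = 0.
Substituting the known values and solving for q(0):
  -4·q(0) = 24
  q(0) = -6.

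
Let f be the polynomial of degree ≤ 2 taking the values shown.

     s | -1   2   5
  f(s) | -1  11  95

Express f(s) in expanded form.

Write f(s) = as^2 + bs + c. Substituting each data point gives a linear system:
  a - b + c = -1
  4a + 2b + c = 11
  25a + 5b + c = 95
Solving the system yields a = 4, b = 0, c = -5.
So f(s) = 4s² - 5.
Check: f(5) = 95. ✓

f(s) = 4s^2 - 5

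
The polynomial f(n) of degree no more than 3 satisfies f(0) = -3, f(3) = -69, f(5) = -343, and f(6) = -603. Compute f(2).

Using the Lagrange interpolation formula with nodes 0, 3, 5, 6:
  L_0(n) = (n - 3)(n - 5)(n - 6) / -90
  L_1(n) = n(n - 5)(n - 6) / 18
  L_2(n) = n(n - 3)(n - 6) / -10
  L_3(n) = n(n - 3)(n - 5) / 18
Then f(n) = -3·L_0(n) - 69·L_1(n) - 343·L_2(n) - 603·L_3(n).
Expanding and collecting terms gives f(n) = -3n³ + n² + 2n - 3.
Evaluating at n = 2: f(2) = -19.

-19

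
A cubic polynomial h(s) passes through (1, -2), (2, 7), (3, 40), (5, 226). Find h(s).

h(s) = 2s^3 - 5s + 1

Using the Lagrange interpolation formula with nodes 1, 2, 3, 5:
  L_0(s) = (s - 2)(s - 3)(s - 5) / -8
  L_1(s) = (s - 1)(s - 3)(s - 5) / 3
  L_2(s) = (s - 1)(s - 2)(s - 5) / -4
  L_3(s) = (s - 1)(s - 2)(s - 3) / 24
Then h(s) = -2·L_0(s) + 7·L_1(s) + 40·L_2(s) + 226·L_3(s).
Expanding and collecting terms gives h(s) = 2s^3 - 5s + 1.
Check: h(2) = 7. ✓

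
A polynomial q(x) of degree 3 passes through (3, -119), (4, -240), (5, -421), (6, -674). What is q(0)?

Forward differences of the values at x = 3, 4, 5, 6:
  q  : -119  -240  -421  -674
  Δ  : -121  -181  -253
  Δ^2: -60  -72
  Δ^3: -12
The third differences are constant, confirming degree 3.
Interpolating (Newton forward form) and evaluating at x = 0 gives q(0) = 4.

4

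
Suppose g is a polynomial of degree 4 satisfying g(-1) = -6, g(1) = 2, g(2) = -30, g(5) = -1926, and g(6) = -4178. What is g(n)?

Write g(n) = an^4 + bn^3 + cn^2 + dn + e. Substituting each data point gives a linear system:
  a - b + c - d + e = -6
  a + b + c + d + e = 2
  16a + 8b + 4c + 2d + e = -30
  625a + 125b + 25c + 5d + e = -1926
  1296a + 216b + 36c + 6d + e = -4178
Solving the system yields a = -4, b = 5, c = -2, d = -1, e = 4.
So g(n) = -4n⁴ + 5n³ - 2n² - n + 4.
Check: g(1) = 2. ✓

g(n) = -4n^4 + 5n^3 - 2n^2 - n + 4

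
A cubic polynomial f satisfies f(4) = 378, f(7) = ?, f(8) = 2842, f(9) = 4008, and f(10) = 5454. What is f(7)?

The 4 known points determine the degree-3 polynomial uniquely.
Write f(x) = ax^3 + bx^2 + cx + d. Substituting each data point gives a linear system:
  64a + 16b + 4c + d = 378
  512a + 64b + 8c + d = 2842
  729a + 81b + 9c + d = 4008
  1000a + 100b + 10c + d = 5454
Solving the system yields a = 5, b = 5, c = -4, d = -6.
So f(x) = 5x³ + 5x² - 4x - 6.
Then f(7) = 1926.

1926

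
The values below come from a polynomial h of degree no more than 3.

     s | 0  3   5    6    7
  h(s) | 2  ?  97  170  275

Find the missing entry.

The 4 known points determine the degree-3 polynomial uniquely.
Write h(s) = as^3 + bs^2 + cs + d. Substituting each data point gives a linear system:
  d = 2
  125a + 25b + 5c + d = 97
  216a + 36b + 6c + d = 170
  343a + 49b + 7c + d = 275
Solving the system yields a = 1, b = -2, c = 4, d = 2.
So h(s) = s³ - 2s² + 4s + 2.
Then h(3) = 23.

23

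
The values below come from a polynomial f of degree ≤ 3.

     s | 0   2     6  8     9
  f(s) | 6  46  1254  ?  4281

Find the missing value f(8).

2998

The 4 known points determine the degree-3 polynomial uniquely.
Write f(s) = as^3 + bs^2 + cs + d. Substituting each data point gives a linear system:
  d = 6
  8a + 4b + 2c + d = 46
  216a + 36b + 6c + d = 1254
  729a + 81b + 9c + d = 4281
Solving the system yields a = 6, b = -1, c = -2, d = 6.
So f(s) = 6s^3 - s^2 - 2s + 6.
Then f(8) = 2998.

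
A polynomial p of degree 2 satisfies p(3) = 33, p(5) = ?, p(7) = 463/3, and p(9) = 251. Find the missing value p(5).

245/3

On equispaced nodes a degree-2 polynomial has vanishing third forward difference, so
  - p(3) + 3·p(5) - 3·p(7) + p(9) = 0.
Substituting the known values and solving for p(5):
  3·p(5) = 245
  p(5) = 245/3.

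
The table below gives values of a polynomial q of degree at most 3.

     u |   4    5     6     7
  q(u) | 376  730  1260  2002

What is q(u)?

Write q(u) = au^3 + bu^2 + cu + d. Substituting each data point gives a linear system:
  64a + 16b + 4c + d = 376
  125a + 25b + 5c + d = 730
  216a + 36b + 6c + d = 1260
  343a + 49b + 7c + d = 2002
Solving the system yields a = 6, b = -2, c = 6, d = 0.
So q(u) = 6u^3 - 2u^2 + 6u.
Check: q(5) = 730. ✓

q(u) = 6u^3 - 2u^2 + 6u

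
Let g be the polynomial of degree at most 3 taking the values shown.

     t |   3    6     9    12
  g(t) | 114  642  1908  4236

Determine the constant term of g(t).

Write g(t) = at^3 + bt^2 + ct + d. Substituting each data point gives a linear system:
  27a + 9b + 3c + d = 114
  216a + 36b + 6c + d = 642
  729a + 81b + 9c + d = 1908
  1728a + 144b + 12c + d = 4236
Solving the system yields a = 2, b = 5, c = 5, d = 0.
So g(t) = 2t³ + 5t² + 5t.
The constant term is 0.

0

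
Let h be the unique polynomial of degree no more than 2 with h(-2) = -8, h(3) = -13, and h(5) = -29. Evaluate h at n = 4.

Write h(n) = an^2 + bn + c. Substituting each data point gives a linear system:
  4a - 2b + c = -8
  9a + 3b + c = -13
  25a + 5b + c = -29
Solving the system yields a = -1, b = 0, c = -4.
So h(n) = -n^2 - 4.
Then h(4) = -20.

-20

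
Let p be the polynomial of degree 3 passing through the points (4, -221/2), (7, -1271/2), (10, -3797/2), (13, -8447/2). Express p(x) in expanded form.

Write p(x) = ax^3 + bx^2 + cx + d. Substituting each data point gives a linear system:
  64a + 16b + 4c + d = -221/2
  343a + 49b + 7c + d = -1271/2
  1000a + 100b + 10c + d = -3797/2
  2197a + 169b + 13c + d = -8447/2
Solving the system yields a = -2, b = 1, c = 0, d = 3/2.
So p(x) = -2x³ + x² + 3/2.
Check: p(4) = -221/2. ✓

p(x) = -2x^3 + x^2 + 3/2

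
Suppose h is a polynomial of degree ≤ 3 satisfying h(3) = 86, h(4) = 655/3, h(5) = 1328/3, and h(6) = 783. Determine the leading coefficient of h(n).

4

Write h(n) = an^3 + bn^2 + cn + d. Substituting each data point gives a linear system:
  27a + 9b + 3c + d = 86
  64a + 16b + 4c + d = 655/3
  125a + 25b + 5c + d = 1328/3
  216a + 36b + 6c + d = 783
Solving the system yields a = 4, b = -2, c = -5/3, d = 1.
So h(n) = 4n³ - 2n² - (5/3)n + 1.
The leading coefficient is 4.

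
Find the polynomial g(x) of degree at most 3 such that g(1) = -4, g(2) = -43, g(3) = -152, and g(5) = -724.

Write g(x) = ax^3 + bx^2 + cx + d. Substituting each data point gives a linear system:
  a + b + c + d = -4
  8a + 4b + 2c + d = -43
  27a + 9b + 3c + d = -152
  125a + 25b + 5c + d = -724
Solving the system yields a = -6, b = 1, c = 0, d = 1.
So g(x) = -6x^3 + x^2 + 1.
Check: g(1) = -4. ✓

g(x) = -6x^3 + x^2 + 1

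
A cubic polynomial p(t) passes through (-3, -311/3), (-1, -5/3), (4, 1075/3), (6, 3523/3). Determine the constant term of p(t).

Write p(t) = at^3 + bt^2 + ct + d. Substituting each data point gives a linear system:
  -27a + 9b - 3c + d = -311/3
  -a + b - c + d = -5/3
  64a + 16b + 4c + d = 1075/3
  216a + 36b + 6c + d = 3523/3
Solving the system yields a = 5, b = 3, c = -2, d = -5/3.
So p(t) = 5t³ + 3t² - 2t - 5/3.
The constant term is -5/3.

-5/3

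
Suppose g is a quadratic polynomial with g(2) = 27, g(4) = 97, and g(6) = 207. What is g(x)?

g(x) = 5x^2 + 5x - 3

Using the Lagrange interpolation formula with nodes 2, 4, 6:
  L_0(x) = (x - 4)(x - 6) / 8
  L_1(x) = (x - 2)(x - 6) / -4
  L_2(x) = (x - 2)(x - 4) / 8
Then g(x) = 27·L_0(x) + 97·L_1(x) + 207·L_2(x).
Expanding and collecting terms gives g(x) = 5x^2 + 5x - 3.
Check: g(4) = 97. ✓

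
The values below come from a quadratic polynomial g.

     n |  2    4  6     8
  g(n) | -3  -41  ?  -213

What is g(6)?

The 3 known points determine the degree-2 polynomial uniquely.
Write g(n) = an^2 + bn + c. Substituting each data point gives a linear system:
  4a + 2b + c = -3
  16a + 4b + c = -41
  64a + 8b + c = -213
Solving the system yields a = -4, b = 5, c = 3.
So g(n) = -4n² + 5n + 3.
Then g(6) = -111.

-111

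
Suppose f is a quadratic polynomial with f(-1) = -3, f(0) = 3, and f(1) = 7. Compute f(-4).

-33

Using the Lagrange interpolation formula with nodes -1, 0, 1:
  L_0(s) = s(s - 1) / 2
  L_1(s) = (s + 1)(s - 1) / -1
  L_2(s) = (s + 1)s / 2
Then f(s) = -3·L_0(s) + 3·L_1(s) + 7·L_2(s).
Expanding and collecting terms gives f(s) = -s^2 + 5s + 3.
Evaluating at s = -4: f(-4) = -33.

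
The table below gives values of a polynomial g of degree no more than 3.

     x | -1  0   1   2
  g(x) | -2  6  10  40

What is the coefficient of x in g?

1

Write g(x) = ax^3 + bx^2 + cx + d. Substituting each data point gives a linear system:
  -a + b - c + d = -2
  d = 6
  a + b + c + d = 10
  8a + 4b + 2c + d = 40
Solving the system yields a = 5, b = -2, c = 1, d = 6.
So g(x) = 5x^3 - 2x^2 + x + 6.
The coefficient of x is 1.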